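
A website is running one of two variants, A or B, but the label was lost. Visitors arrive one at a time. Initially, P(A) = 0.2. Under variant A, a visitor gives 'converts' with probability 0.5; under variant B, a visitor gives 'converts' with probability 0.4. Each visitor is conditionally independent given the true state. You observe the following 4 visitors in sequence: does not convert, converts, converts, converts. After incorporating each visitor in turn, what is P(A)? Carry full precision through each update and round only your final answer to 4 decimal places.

0.2892

After 'does not convert': P(A) = 0.5·0.2000 / (0.5·0.2000 + 0.6·0.8000) ≈ 0.1724
After 'converts': P(A) = 0.5·0.1724 / (0.5·0.1724 + 0.4·0.8276) ≈ 0.2066
After 'converts': P(A) = 0.5·0.2066 / (0.5·0.2066 + 0.4·0.7934) ≈ 0.2456
After 'converts': P(A) = 0.5·0.2456 / (0.5·0.2456 + 0.4·0.7544) ≈ 0.2892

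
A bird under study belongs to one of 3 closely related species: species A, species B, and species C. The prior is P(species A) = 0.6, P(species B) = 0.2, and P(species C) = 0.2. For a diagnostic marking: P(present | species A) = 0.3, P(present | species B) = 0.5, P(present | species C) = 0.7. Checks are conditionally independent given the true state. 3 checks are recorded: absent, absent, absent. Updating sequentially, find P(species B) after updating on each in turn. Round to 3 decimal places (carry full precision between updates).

0.106

After 'absent': normaliser = 0.7·0.6000 + 0.5·0.2000 + 0.3·0.2000; P(species A) ≈ 0.7241, P(species B) ≈ 0.1724, P(species C) ≈ 0.1034
After 'absent': normaliser = 0.7·0.7241 + 0.5·0.1724 + 0.3·0.1034; P(species A) ≈ 0.8122, P(species B) ≈ 0.1381, P(species C) ≈ 0.0497
After 'absent': normaliser = 0.7·0.8122 + 0.5·0.1381 + 0.3·0.0497; P(species A) ≈ 0.8713, P(species B) ≈ 0.1058, P(species C) ≈ 0.0229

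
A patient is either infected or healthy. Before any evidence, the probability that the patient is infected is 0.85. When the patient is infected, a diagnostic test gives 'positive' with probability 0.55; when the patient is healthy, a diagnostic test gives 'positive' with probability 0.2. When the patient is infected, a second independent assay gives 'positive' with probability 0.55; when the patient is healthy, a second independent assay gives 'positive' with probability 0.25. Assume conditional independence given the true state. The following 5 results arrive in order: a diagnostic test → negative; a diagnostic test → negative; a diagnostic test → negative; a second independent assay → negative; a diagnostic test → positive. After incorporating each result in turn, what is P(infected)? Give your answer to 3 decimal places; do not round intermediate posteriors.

After a diagnostic test='negative': P(infected) = 0.45·0.8500 / (0.45·0.8500 + 0.8·0.1500) ≈ 0.7612
After a diagnostic test='negative': P(infected) = 0.45·0.7612 / (0.45·0.7612 + 0.8·0.2388) ≈ 0.6420
After a diagnostic test='negative': P(infected) = 0.45·0.6420 / (0.45·0.6420 + 0.8·0.3580) ≈ 0.5021
After a second independent assay='negative': P(infected) = 0.45·0.5021 / (0.45·0.5021 + 0.75·0.4979) ≈ 0.3770
After a diagnostic test='positive': P(infected) = 0.55·0.3770 / (0.55·0.3770 + 0.2·0.6230) ≈ 0.6246

0.625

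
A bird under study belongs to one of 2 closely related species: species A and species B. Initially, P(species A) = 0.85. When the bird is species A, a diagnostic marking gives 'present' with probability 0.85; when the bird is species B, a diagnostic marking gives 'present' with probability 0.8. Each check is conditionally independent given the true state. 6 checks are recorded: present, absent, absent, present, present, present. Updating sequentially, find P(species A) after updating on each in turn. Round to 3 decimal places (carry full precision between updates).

0.802

After 'present': P(species A) = 0.85·0.8500 / (0.85·0.8500 + 0.8·0.1500) ≈ 0.8576
After 'absent': P(species A) = 0.15·0.8576 / (0.15·0.8576 + 0.2·0.1424) ≈ 0.8187
After 'absent': P(species A) = 0.15·0.8187 / (0.15·0.8187 + 0.2·0.1813) ≈ 0.7720
After 'present': P(species A) = 0.85·0.7720 / (0.85·0.7720 + 0.8·0.2280) ≈ 0.7825
After 'present': P(species A) = 0.85·0.7825 / (0.85·0.7825 + 0.8·0.2175) ≈ 0.7927
After 'present': P(species A) = 0.85·0.7927 / (0.85·0.7927 + 0.8·0.2073) ≈ 0.8025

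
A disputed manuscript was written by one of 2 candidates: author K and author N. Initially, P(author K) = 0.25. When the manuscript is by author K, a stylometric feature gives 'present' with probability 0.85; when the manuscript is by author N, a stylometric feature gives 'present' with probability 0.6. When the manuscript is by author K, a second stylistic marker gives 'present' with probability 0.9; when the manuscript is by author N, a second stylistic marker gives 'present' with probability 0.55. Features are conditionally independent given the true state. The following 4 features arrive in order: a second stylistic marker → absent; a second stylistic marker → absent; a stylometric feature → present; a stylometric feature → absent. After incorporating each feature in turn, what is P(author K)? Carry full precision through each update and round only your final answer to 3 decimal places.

Each posterior becomes the prior for the next update.
After a second stylistic marker='absent': P(author K) = 0.1·0.2500 / (0.1·0.2500 + 0.45·0.7500) ≈ 0.0690
After a second stylistic marker='absent': P(author K) = 0.1·0.0690 / (0.1·0.0690 + 0.45·0.9310) ≈ 0.0162
After a stylometric feature='present': P(author K) = 0.85·0.0162 / (0.85·0.0162 + 0.6·0.9838) ≈ 0.0228
After a stylometric feature='absent': P(author K) = 0.15·0.0228 / (0.15·0.0228 + 0.4·0.9772) ≈ 0.0087

0.009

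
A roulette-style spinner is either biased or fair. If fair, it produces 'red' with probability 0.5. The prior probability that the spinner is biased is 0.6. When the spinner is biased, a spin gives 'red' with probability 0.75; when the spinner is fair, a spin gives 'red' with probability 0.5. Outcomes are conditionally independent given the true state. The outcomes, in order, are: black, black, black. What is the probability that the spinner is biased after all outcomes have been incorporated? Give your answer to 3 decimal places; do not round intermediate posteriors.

0.158

After 'black': P(biased) = 0.25·0.6000 / (0.25·0.6000 + 0.5·0.4000) ≈ 0.4286
After 'black': P(biased) = 0.25·0.4286 / (0.25·0.4286 + 0.5·0.5714) ≈ 0.2727
After 'black': P(biased) = 0.25·0.2727 / (0.25·0.2727 + 0.5·0.7273) ≈ 0.1579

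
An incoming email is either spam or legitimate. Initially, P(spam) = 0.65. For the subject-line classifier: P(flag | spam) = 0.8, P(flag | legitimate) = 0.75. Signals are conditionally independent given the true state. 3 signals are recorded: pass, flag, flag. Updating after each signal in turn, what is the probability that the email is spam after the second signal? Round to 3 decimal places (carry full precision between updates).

Each posterior becomes the prior for the next update.
After 'pass': P(spam) = 0.2·0.6500 / (0.2·0.6500 + 0.25·0.3500) ≈ 0.5977
After 'flag': P(spam) = 0.8·0.5977 / (0.8·0.5977 + 0.75·0.4023) ≈ 0.6131

0.613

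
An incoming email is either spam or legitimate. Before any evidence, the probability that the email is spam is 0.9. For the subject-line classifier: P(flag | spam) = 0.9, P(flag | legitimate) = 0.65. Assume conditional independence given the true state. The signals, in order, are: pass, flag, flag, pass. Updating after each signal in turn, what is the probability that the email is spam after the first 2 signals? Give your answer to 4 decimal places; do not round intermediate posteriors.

After 'pass': P(spam) = 0.1·0.9000 / (0.1·0.9000 + 0.35·0.1000) ≈ 0.7200
After 'flag': P(spam) = 0.9·0.7200 / (0.9·0.7200 + 0.65·0.2800) ≈ 0.7807

0.7807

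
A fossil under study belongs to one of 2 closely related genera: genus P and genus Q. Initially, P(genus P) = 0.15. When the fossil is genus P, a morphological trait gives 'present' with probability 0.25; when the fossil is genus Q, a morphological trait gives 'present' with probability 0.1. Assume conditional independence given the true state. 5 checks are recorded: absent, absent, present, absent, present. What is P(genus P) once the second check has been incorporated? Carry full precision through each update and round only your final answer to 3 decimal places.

After 'absent': P(genus P) = 0.75·0.1500 / (0.75·0.1500 + 0.9·0.8500) ≈ 0.1282
After 'absent': P(genus P) = 0.75·0.1282 / (0.75·0.1282 + 0.9·0.8718) ≈ 0.1092

0.109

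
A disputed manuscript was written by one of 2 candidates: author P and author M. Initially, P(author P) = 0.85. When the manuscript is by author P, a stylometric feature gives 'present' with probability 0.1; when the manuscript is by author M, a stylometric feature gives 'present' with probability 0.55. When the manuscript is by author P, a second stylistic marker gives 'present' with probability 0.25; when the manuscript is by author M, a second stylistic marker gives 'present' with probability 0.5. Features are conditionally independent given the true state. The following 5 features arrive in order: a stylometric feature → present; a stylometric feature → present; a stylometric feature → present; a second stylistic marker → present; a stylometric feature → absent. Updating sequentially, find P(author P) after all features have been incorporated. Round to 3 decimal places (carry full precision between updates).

0.033

After a stylometric feature='present': P(author P) = 0.1·0.8500 / (0.1·0.8500 + 0.55·0.1500) ≈ 0.5075
After a stylometric feature='present': P(author P) = 0.1·0.5075 / (0.1·0.5075 + 0.55·0.4925) ≈ 0.1578
After a stylometric feature='present': P(author P) = 0.1·0.1578 / (0.1·0.1578 + 0.55·0.8422) ≈ 0.0329
After a second stylistic marker='present': P(author P) = 0.25·0.0329 / (0.25·0.0329 + 0.5·0.9671) ≈ 0.0167
After a stylometric feature='absent': P(author P) = 0.9·0.0167 / (0.9·0.0167 + 0.45·0.9833) ≈ 0.0329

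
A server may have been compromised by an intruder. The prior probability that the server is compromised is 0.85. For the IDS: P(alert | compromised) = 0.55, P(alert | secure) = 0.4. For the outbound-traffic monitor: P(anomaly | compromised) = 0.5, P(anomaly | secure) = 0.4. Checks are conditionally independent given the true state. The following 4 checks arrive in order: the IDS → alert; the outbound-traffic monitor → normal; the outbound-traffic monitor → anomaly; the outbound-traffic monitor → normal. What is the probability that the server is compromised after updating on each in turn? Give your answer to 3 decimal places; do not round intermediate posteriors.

After the IDS='alert': P(compromised) = 0.55·0.8500 / (0.55·0.8500 + 0.4·0.1500) ≈ 0.8863
After the outbound-traffic monitor='normal': P(compromised) = 0.5·0.8863 / (0.5·0.8863 + 0.6·0.1137) ≈ 0.8665
After the outbound-traffic monitor='anomaly': P(compromised) = 0.5·0.8665 / (0.5·0.8665 + 0.4·0.1335) ≈ 0.8903
After the outbound-traffic monitor='normal': P(compromised) = 0.5·0.8903 / (0.5·0.8903 + 0.6·0.1097) ≈ 0.8712

0.871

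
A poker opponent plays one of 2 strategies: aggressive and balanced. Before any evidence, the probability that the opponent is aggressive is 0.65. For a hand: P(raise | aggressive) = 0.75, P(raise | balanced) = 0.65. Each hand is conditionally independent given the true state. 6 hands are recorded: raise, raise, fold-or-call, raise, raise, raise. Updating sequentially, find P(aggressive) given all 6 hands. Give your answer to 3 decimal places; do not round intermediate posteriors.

Apply Bayes' rule sequentially, carrying P(aggressive) forward.
After 'raise': P(aggressive) = 0.75·0.6500 / (0.75·0.6500 + 0.65·0.3500) ≈ 0.6818
After 'raise': P(aggressive) = 0.75·0.6818 / (0.75·0.6818 + 0.65·0.3182) ≈ 0.7120
After 'fold-or-call': P(aggressive) = 0.25·0.7120 / (0.25·0.7120 + 0.35·0.2880) ≈ 0.6385
After 'raise': P(aggressive) = 0.75·0.6385 / (0.75·0.6385 + 0.65·0.3615) ≈ 0.6708
After 'raise': P(aggressive) = 0.75·0.6708 / (0.75·0.6708 + 0.65·0.3292) ≈ 0.7016
After 'raise': P(aggressive) = 0.75·0.7016 / (0.75·0.7016 + 0.65·0.2984) ≈ 0.7307

0.731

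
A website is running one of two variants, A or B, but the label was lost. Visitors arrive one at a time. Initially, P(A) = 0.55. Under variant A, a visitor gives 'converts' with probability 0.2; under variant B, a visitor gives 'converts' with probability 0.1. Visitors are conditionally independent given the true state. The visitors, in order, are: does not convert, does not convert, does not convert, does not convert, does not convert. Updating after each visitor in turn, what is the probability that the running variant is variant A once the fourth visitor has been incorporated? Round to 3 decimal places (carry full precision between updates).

0.433

After 'does not convert': P(A) = 0.8·0.5500 / (0.8·0.5500 + 0.9·0.4500) ≈ 0.5207
After 'does not convert': P(A) = 0.8·0.5207 / (0.8·0.5207 + 0.9·0.4793) ≈ 0.4913
After 'does not convert': P(A) = 0.8·0.4913 / (0.8·0.4913 + 0.9·0.5087) ≈ 0.4619
After 'does not convert': P(A) = 0.8·0.4619 / (0.8·0.4619 + 0.9·0.5381) ≈ 0.4328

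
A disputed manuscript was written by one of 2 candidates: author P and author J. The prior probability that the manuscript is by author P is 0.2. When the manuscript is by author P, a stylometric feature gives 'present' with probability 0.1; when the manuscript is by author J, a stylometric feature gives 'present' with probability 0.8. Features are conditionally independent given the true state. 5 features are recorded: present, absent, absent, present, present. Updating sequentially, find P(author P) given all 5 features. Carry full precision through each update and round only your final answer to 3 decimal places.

After 'present': P(author P) = 0.1·0.2000 / (0.1·0.2000 + 0.8·0.8000) ≈ 0.0303
After 'absent': P(author P) = 0.9·0.0303 / (0.9·0.0303 + 0.2·0.9697) ≈ 0.1233
After 'absent': P(author P) = 0.9·0.1233 / (0.9·0.1233 + 0.2·0.8767) ≈ 0.3876
After 'present': P(author P) = 0.1·0.3876 / (0.1·0.3876 + 0.8·0.6124) ≈ 0.0733
After 'present': P(author P) = 0.1·0.0733 / (0.1·0.0733 + 0.8·0.9267) ≈ 0.0098

0.010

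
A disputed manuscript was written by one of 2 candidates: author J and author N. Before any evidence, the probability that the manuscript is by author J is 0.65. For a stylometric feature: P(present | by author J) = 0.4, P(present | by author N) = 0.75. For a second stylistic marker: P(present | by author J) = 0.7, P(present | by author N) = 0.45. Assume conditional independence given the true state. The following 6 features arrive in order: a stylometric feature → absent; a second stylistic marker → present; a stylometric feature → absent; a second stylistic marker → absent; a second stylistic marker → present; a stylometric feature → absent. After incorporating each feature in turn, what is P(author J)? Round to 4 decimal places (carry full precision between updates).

0.9713

Each posterior becomes the prior for the next update.
After a stylometric feature='absent': P(author J) = 0.6·0.6500 / (0.6·0.6500 + 0.25·0.3500) ≈ 0.8168
After a second stylistic marker='present': P(author J) = 0.7·0.8168 / (0.7·0.8168 + 0.45·0.1832) ≈ 0.8739
After a stylometric feature='absent': P(author J) = 0.6·0.8739 / (0.6·0.8739 + 0.25·0.1261) ≈ 0.9433
After a second stylistic marker='absent': P(author J) = 0.3·0.9433 / (0.3·0.9433 + 0.55·0.0567) ≈ 0.9008
After a second stylistic marker='present': P(author J) = 0.7·0.9008 / (0.7·0.9008 + 0.45·0.0992) ≈ 0.9339
After a stylometric feature='absent': P(author J) = 0.6·0.9339 / (0.6·0.9339 + 0.25·0.0661) ≈ 0.9713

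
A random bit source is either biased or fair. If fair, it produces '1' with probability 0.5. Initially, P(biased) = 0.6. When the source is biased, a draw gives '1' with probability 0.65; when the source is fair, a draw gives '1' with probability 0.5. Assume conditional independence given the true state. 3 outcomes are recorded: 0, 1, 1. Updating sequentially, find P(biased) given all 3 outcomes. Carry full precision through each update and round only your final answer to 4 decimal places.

0.6396

After '0': P(biased) = 0.35·0.6000 / (0.35·0.6000 + 0.5·0.4000) ≈ 0.5122
After '1': P(biased) = 0.65·0.5122 / (0.65·0.5122 + 0.5·0.4878) ≈ 0.5772
After '1': P(biased) = 0.65·0.5772 / (0.65·0.5772 + 0.5·0.4228) ≈ 0.6396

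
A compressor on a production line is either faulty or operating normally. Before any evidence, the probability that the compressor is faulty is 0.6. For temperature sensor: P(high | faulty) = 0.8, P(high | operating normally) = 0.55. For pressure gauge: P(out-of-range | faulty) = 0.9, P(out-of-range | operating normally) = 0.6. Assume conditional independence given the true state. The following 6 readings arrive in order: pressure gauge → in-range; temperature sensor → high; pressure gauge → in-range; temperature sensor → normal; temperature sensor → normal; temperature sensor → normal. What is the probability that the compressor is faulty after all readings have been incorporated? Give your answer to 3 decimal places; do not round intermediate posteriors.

0.012

After pressure gauge='in-range': P(faulty) = 0.1·0.6000 / (0.1·0.6000 + 0.4·0.4000) ≈ 0.2727
After temperature sensor='high': P(faulty) = 0.8·0.2727 / (0.8·0.2727 + 0.55·0.7273) ≈ 0.3529
After pressure gauge='in-range': P(faulty) = 0.1·0.3529 / (0.1·0.3529 + 0.4·0.6471) ≈ 0.1200
After temperature sensor='normal': P(faulty) = 0.2·0.1200 / (0.2·0.1200 + 0.45·0.8800) ≈ 0.0571
After temperature sensor='normal': P(faulty) = 0.2·0.0571 / (0.2·0.0571 + 0.45·0.9429) ≈ 0.0262
After temperature sensor='normal': P(faulty) = 0.2·0.0262 / (0.2·0.0262 + 0.45·0.9738) ≈ 0.0118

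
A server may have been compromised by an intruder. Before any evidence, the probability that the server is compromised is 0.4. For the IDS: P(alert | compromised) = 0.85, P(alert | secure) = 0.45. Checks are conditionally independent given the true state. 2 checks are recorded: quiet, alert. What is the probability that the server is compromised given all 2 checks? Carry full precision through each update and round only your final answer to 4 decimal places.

0.2556

After 'quiet': P(compromised) = 0.15·0.4000 / (0.15·0.4000 + 0.55·0.6000) ≈ 0.1538
After 'alert': P(compromised) = 0.85·0.1538 / (0.85·0.1538 + 0.45·0.8462) ≈ 0.2556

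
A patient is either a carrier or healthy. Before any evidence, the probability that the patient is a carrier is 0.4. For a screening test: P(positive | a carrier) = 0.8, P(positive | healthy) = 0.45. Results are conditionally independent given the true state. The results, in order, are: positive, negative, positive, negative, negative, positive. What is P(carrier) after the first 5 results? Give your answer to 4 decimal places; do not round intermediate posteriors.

0.0920

Each posterior becomes the prior for the next update.
After 'positive': P(carrier) = 0.8·0.4000 / (0.8·0.4000 + 0.45·0.6000) ≈ 0.5424
After 'negative': P(carrier) = 0.2·0.5424 / (0.2·0.5424 + 0.55·0.4576) ≈ 0.3012
After 'positive': P(carrier) = 0.8·0.3012 / (0.8·0.3012 + 0.45·0.6988) ≈ 0.4338
After 'negative': P(carrier) = 0.2·0.4338 / (0.2·0.4338 + 0.55·0.5662) ≈ 0.2179
After 'negative': P(carrier) = 0.2·0.2179 / (0.2·0.2179 + 0.55·0.7821) ≈ 0.0920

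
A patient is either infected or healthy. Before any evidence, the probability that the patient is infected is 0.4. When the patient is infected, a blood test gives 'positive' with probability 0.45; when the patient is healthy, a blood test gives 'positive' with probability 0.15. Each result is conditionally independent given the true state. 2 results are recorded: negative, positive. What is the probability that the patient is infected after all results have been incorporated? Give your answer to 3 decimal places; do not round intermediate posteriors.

0.564

After 'negative': P(infected) = 0.55·0.4000 / (0.55·0.4000 + 0.85·0.6000) ≈ 0.3014
After 'positive': P(infected) = 0.45·0.3014 / (0.45·0.3014 + 0.15·0.6986) ≈ 0.5641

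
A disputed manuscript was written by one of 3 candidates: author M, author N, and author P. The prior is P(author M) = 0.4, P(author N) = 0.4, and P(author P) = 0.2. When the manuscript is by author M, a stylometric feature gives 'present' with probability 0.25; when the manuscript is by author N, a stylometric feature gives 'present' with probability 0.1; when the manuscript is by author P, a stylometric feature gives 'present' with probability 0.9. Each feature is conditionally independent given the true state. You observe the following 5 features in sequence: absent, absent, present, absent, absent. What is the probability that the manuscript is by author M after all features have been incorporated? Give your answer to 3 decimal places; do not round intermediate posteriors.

0.546

After 'absent': normaliser = 0.75·0.4000 + 0.9·0.4000 + 0.1·0.2000; P(author M) ≈ 0.4412, P(author N) ≈ 0.5294, P(author P) ≈ 0.0294
After 'absent': normaliser = 0.75·0.4412 + 0.9·0.5294 + 0.1·0.0294; P(author M) ≈ 0.4083, P(author N) ≈ 0.5880, P(author P) ≈ 0.0036
After 'present': normaliser = 0.25·0.4083 + 0.1·0.5880 + 0.9·0.0036; P(author M) ≈ 0.6219, P(author N) ≈ 0.3582, P(author P) ≈ 0.0199
After 'absent': normaliser = 0.75·0.6219 + 0.9·0.3582 + 0.1·0.0199; P(author M) ≈ 0.5898, P(author N) ≈ 0.4077, P(author P) ≈ 0.0025
After 'absent': normaliser = 0.75·0.5898 + 0.9·0.4077 + 0.1·0.0025; P(author M) ≈ 0.5464, P(author N) ≈ 0.4532, P(author P) ≈ 0.0003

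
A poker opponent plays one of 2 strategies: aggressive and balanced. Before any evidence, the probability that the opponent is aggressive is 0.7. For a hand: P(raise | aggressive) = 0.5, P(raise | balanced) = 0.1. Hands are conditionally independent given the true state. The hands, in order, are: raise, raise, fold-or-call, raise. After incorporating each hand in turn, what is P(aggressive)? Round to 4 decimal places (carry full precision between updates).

Apply Bayes' rule sequentially, carrying P(aggressive) forward.
After 'raise': P(aggressive) = 0.5·0.7000 / (0.5·0.7000 + 0.1·0.3000) ≈ 0.9211
After 'raise': P(aggressive) = 0.5·0.9211 / (0.5·0.9211 + 0.1·0.0789) ≈ 0.9831
After 'fold-or-call': P(aggressive) = 0.5·0.9831 / (0.5·0.9831 + 0.9·0.0169) ≈ 0.9701
After 'raise': P(aggressive) = 0.5·0.9701 / (0.5·0.9701 + 0.1·0.0299) ≈ 0.9939

0.9939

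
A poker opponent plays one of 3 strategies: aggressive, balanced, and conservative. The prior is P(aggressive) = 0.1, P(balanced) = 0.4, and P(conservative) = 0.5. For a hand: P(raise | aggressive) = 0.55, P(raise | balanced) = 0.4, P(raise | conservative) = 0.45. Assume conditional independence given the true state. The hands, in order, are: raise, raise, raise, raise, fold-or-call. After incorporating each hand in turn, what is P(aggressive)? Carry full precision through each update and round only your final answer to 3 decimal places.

0.191

After 'raise': normaliser = 0.55·0.1000 + 0.4·0.4000 + 0.45·0.5000; P(aggressive) ≈ 0.1250, P(balanced) ≈ 0.3636, P(conservative) ≈ 0.5114
After 'raise': normaliser = 0.55·0.1250 + 0.4·0.3636 + 0.45·0.5114; P(aggressive) ≈ 0.1547, P(balanced) ≈ 0.3274, P(conservative) ≈ 0.5179
After 'raise': normaliser = 0.55·0.1547 + 0.4·0.3274 + 0.45·0.5179; P(aggressive) ≈ 0.1895, P(balanced) ≈ 0.2916, P(conservative) ≈ 0.5189
After 'raise': normaliser = 0.55·0.1895 + 0.4·0.2916 + 0.45·0.5189; P(aggressive) ≈ 0.2294, P(balanced) ≈ 0.2567, P(conservative) ≈ 0.5139
After 'fold-or-call': normaliser = 0.45·0.2294 + 0.6·0.2567 + 0.55·0.5139; P(aggressive) ≈ 0.1912, P(balanced) ≈ 0.2853, P(conservative) ≈ 0.5236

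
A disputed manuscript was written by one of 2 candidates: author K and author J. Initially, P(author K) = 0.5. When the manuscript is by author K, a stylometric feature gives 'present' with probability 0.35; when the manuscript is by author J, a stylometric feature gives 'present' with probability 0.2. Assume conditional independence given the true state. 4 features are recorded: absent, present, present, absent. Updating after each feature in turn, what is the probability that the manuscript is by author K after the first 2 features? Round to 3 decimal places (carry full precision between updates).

After 'absent': P(author K) = 0.65·0.5000 / (0.65·0.5000 + 0.8·0.5000) ≈ 0.4483
After 'present': P(author K) = 0.35·0.4483 / (0.35·0.4483 + 0.2·0.5517) ≈ 0.5871

0.587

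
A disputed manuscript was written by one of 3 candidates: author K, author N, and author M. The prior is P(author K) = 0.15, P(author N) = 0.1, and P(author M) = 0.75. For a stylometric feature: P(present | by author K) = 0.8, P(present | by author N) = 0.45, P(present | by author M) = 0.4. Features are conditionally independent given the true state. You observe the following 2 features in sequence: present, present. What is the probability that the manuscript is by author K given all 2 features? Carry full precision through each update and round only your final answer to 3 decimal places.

0.406

After 'present': normaliser = 0.8·0.1500 + 0.45·0.1000 + 0.4·0.7500; P(author K) ≈ 0.2581, P(author N) ≈ 0.0968, P(author M) ≈ 0.6452
After 'present': normaliser = 0.8·0.2581 + 0.45·0.0968 + 0.4·0.6452; P(author K) ≈ 0.4063, P(author N) ≈ 0.0857, P(author M) ≈ 0.5079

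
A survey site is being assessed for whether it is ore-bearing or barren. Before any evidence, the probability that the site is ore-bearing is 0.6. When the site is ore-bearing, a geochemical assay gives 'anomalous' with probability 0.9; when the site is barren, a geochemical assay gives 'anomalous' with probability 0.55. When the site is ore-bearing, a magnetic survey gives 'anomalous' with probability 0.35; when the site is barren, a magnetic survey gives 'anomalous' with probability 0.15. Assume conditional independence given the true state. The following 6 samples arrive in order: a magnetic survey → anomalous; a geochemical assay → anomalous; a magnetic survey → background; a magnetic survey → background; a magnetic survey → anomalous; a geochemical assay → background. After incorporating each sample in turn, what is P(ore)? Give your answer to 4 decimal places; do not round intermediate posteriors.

0.6346

Each posterior becomes the prior for the next update.
After a magnetic survey='anomalous': P(ore) = 0.35·0.6000 / (0.35·0.6000 + 0.15·0.4000) ≈ 0.7778
After a geochemical assay='anomalous': P(ore) = 0.9·0.7778 / (0.9·0.7778 + 0.55·0.2222) ≈ 0.8514
After a magnetic survey='background': P(ore) = 0.65·0.8514 / (0.65·0.8514 + 0.85·0.1486) ≈ 0.8141
After a magnetic survey='background': P(ore) = 0.65·0.8141 / (0.65·0.8141 + 0.85·0.1859) ≈ 0.7701
After a magnetic survey='anomalous': P(ore) = 0.35·0.7701 / (0.35·0.7701 + 0.15·0.2299) ≈ 0.8866
After a geochemical assay='background': P(ore) = 0.1·0.8866 / (0.1·0.8866 + 0.45·0.1134) ≈ 0.6346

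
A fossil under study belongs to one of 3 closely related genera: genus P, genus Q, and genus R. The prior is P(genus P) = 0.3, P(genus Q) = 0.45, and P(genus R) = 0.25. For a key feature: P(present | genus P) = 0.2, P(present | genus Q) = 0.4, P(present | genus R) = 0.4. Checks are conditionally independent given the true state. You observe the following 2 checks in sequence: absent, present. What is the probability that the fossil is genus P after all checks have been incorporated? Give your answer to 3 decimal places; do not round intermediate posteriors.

After 'absent': normaliser = 0.8·0.3000 + 0.6·0.4500 + 0.6·0.2500; P(genus P) ≈ 0.3636, P(genus Q) ≈ 0.4091, P(genus R) ≈ 0.2273
After 'present': normaliser = 0.2·0.3636 + 0.4·0.4091 + 0.4·0.2273; P(genus P) ≈ 0.2222, P(genus Q) ≈ 0.5000, P(genus R) ≈ 0.2778

0.222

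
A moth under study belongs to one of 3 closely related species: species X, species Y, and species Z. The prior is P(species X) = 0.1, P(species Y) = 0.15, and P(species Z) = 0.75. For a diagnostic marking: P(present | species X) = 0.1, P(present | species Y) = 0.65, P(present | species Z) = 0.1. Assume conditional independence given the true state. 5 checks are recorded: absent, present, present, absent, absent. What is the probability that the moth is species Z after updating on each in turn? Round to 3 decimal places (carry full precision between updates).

Each posterior becomes the prior for the next update.
After 'absent': normaliser = 0.9·0.1000 + 0.35·0.1500 + 0.9·0.7500; P(species X) ≈ 0.1101, P(species Y) ≈ 0.0642, P(species Z) ≈ 0.8257
After 'present': normaliser = 0.1·0.1101 + 0.65·0.0642 + 0.1·0.8257; P(species X) ≈ 0.0814, P(species Y) ≈ 0.3085, P(species Z) ≈ 0.6102
After 'present': normaliser = 0.1·0.0814 + 0.65·0.3085 + 0.1·0.6102; P(species X) ≈ 0.0302, P(species Y) ≈ 0.7436, P(species Z) ≈ 0.2263
After 'absent': normaliser = 0.9·0.0302 + 0.35·0.7436 + 0.9·0.2263; P(species X) ≈ 0.0553, P(species Y) ≈ 0.5300, P(species Z) ≈ 0.4147
After 'absent': normaliser = 0.9·0.0553 + 0.35·0.5300 + 0.9·0.4147; P(species X) ≈ 0.0818, P(species Y) ≈ 0.3048, P(species Z) ≈ 0.6134

0.613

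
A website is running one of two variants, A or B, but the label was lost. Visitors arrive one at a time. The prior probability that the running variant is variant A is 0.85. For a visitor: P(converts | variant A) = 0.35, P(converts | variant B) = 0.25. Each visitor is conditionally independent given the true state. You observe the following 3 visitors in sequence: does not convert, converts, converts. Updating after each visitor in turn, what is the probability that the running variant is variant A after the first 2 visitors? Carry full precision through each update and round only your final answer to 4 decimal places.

After 'does not convert': P(A) = 0.65·0.8500 / (0.65·0.8500 + 0.75·0.1500) ≈ 0.8308
After 'converts': P(A) = 0.35·0.8308 / (0.35·0.8308 + 0.25·0.1692) ≈ 0.8730

0.8730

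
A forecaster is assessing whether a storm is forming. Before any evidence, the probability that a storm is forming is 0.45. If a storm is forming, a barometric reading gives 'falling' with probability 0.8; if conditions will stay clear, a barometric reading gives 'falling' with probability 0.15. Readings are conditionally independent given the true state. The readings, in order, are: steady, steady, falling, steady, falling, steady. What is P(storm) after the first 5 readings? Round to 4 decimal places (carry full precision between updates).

0.2326

After 'steady': P(storm) = 0.2·0.4500 / (0.2·0.4500 + 0.85·0.5500) ≈ 0.1614
After 'steady': P(storm) = 0.2·0.1614 / (0.2·0.1614 + 0.85·0.8386) ≈ 0.0433
After 'falling': P(storm) = 0.8·0.0433 / (0.8·0.0433 + 0.15·0.9567) ≈ 0.1946
After 'steady': P(storm) = 0.2·0.1946 / (0.2·0.1946 + 0.85·0.8054) ≈ 0.0538
After 'falling': P(storm) = 0.8·0.0538 / (0.8·0.0538 + 0.15·0.9462) ≈ 0.2326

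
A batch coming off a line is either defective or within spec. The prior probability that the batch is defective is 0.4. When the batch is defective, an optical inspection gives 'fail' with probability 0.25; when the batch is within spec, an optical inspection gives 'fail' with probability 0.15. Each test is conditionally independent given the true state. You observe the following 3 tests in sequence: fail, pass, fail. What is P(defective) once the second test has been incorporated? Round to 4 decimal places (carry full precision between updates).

0.4950

Each posterior becomes the prior for the next update.
After 'fail': P(defective) = 0.25·0.4000 / (0.25·0.4000 + 0.15·0.6000) ≈ 0.5263
After 'pass': P(defective) = 0.75·0.5263 / (0.75·0.5263 + 0.85·0.4737) ≈ 0.4950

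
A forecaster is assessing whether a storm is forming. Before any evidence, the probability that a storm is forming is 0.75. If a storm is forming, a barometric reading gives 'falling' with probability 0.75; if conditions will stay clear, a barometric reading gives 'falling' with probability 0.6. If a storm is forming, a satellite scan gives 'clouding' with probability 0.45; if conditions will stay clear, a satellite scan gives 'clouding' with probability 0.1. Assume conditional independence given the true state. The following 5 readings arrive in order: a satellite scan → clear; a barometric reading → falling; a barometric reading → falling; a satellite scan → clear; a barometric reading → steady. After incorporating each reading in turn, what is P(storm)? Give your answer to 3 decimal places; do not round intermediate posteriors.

After a satellite scan='clear': P(storm) = 0.55·0.7500 / (0.55·0.7500 + 0.9·0.2500) ≈ 0.6471
After a barometric reading='falling': P(storm) = 0.75·0.6471 / (0.75·0.6471 + 0.6·0.3529) ≈ 0.6962
After a barometric reading='falling': P(storm) = 0.75·0.6962 / (0.75·0.6962 + 0.6·0.3038) ≈ 0.7412
After a satellite scan='clear': P(storm) = 0.55·0.7412 / (0.55·0.7412 + 0.9·0.2588) ≈ 0.6364
After a barometric reading='steady': P(storm) = 0.25·0.6364 / (0.25·0.6364 + 0.4·0.3636) ≈ 0.5225

0.522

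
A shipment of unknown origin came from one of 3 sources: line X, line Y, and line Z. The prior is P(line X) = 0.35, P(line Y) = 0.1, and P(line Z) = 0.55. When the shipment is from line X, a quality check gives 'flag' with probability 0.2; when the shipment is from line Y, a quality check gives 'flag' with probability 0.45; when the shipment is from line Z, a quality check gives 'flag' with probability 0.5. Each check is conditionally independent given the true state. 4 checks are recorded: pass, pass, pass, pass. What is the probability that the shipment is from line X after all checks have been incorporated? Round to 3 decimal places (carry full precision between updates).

0.767

After 'pass': normaliser = 0.8·0.3500 + 0.55·0.1000 + 0.5·0.5500; P(line X) ≈ 0.4590, P(line Y) ≈ 0.0902, P(line Z) ≈ 0.4508
After 'pass': normaliser = 0.8·0.4590 + 0.55·0.0902 + 0.5·0.4508; P(line X) ≈ 0.5718, P(line Y) ≈ 0.0772, P(line Z) ≈ 0.3510
After 'pass': normaliser = 0.8·0.5718 + 0.55·0.0772 + 0.5·0.3510; P(line X) ≈ 0.6773, P(line Y) ≈ 0.0629, P(line Z) ≈ 0.2598
After 'pass': normaliser = 0.8·0.6773 + 0.55·0.0629 + 0.5·0.2598; P(line X) ≈ 0.7671, P(line Y) ≈ 0.0490, P(line Z) ≈ 0.1839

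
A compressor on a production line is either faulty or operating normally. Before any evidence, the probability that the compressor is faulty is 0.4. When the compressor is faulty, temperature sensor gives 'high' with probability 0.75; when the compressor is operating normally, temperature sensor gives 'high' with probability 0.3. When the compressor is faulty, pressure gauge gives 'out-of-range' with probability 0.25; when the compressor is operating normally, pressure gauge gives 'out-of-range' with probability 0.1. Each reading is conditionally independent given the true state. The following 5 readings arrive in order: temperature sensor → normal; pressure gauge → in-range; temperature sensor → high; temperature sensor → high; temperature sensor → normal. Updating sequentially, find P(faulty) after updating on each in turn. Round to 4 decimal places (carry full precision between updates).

0.3069

Each posterior becomes the prior for the next update.
After temperature sensor='normal': P(faulty) = 0.25·0.4000 / (0.25·0.4000 + 0.7·0.6000) ≈ 0.1923
After pressure gauge='in-range': P(faulty) = 0.75·0.1923 / (0.75·0.1923 + 0.9·0.8077) ≈ 0.1656
After temperature sensor='high': P(faulty) = 0.75·0.1656 / (0.75·0.1656 + 0.3·0.8344) ≈ 0.3316
After temperature sensor='high': P(faulty) = 0.75·0.3316 / (0.75·0.3316 + 0.3·0.6684) ≈ 0.5536
After temperature sensor='normal': P(faulty) = 0.25·0.5536 / (0.25·0.5536 + 0.7·0.4464) ≈ 0.3069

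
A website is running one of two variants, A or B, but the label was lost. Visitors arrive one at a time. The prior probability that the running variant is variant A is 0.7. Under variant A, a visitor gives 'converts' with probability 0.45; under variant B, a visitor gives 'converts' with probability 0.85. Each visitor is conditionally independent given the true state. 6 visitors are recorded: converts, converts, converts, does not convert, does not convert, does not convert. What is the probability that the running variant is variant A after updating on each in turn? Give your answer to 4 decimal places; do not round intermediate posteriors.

0.9447

After 'converts': P(A) = 0.45·0.7000 / (0.45·0.7000 + 0.85·0.3000) ≈ 0.5526
After 'converts': P(A) = 0.45·0.5526 / (0.45·0.5526 + 0.85·0.4474) ≈ 0.3954
After 'converts': P(A) = 0.45·0.3954 / (0.45·0.3954 + 0.85·0.6046) ≈ 0.2572
After 'does not convert': P(A) = 0.55·0.2572 / (0.55·0.2572 + 0.15·0.7428) ≈ 0.5594
After 'does not convert': P(A) = 0.55·0.5594 / (0.55·0.5594 + 0.15·0.4406) ≈ 0.8232
After 'does not convert': P(A) = 0.55·0.8232 / (0.55·0.8232 + 0.15·0.1768) ≈ 0.9447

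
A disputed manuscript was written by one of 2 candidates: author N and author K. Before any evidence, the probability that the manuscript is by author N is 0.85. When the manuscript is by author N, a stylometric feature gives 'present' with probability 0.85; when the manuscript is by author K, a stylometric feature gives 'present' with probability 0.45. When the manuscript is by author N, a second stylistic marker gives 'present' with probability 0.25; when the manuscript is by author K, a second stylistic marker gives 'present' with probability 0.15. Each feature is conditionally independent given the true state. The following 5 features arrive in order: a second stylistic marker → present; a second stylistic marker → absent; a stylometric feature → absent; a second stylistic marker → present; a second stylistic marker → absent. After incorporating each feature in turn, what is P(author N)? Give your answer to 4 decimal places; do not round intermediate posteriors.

0.7697

After a second stylistic marker='present': P(author N) = 0.25·0.8500 / (0.25·0.8500 + 0.15·0.1500) ≈ 0.9043
After a second stylistic marker='absent': P(author N) = 0.75·0.9043 / (0.75·0.9043 + 0.85·0.0957) ≈ 0.8929
After a stylometric feature='absent': P(author N) = 0.15·0.8929 / (0.15·0.8929 + 0.55·0.1071) ≈ 0.6944
After a second stylistic marker='present': P(author N) = 0.25·0.6944 / (0.25·0.6944 + 0.15·0.3056) ≈ 0.7911
After a second stylistic marker='absent': P(author N) = 0.75·0.7911 / (0.75·0.7911 + 0.85·0.2089) ≈ 0.7697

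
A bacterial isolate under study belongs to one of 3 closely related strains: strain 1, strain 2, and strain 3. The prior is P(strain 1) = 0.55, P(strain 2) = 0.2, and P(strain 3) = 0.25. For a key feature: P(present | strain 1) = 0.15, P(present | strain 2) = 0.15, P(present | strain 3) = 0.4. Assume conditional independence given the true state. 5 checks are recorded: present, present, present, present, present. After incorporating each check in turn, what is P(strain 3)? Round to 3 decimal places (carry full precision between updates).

0.978

After 'present': normaliser = 0.15·0.5500 + 0.15·0.2000 + 0.4·0.2500; P(strain 1) ≈ 0.3882, P(strain 2) ≈ 0.1412, P(strain 3) ≈ 0.4706
After 'present': normaliser = 0.15·0.3882 + 0.15·0.1412 + 0.4·0.4706; P(strain 1) ≈ 0.2176, P(strain 2) ≈ 0.0791, P(strain 3) ≈ 0.7033
After 'present': normaliser = 0.15·0.2176 + 0.15·0.0791 + 0.4·0.7033; P(strain 1) ≈ 0.1002, P(strain 2) ≈ 0.0364, P(strain 3) ≈ 0.8634
After 'present': normaliser = 0.15·0.1002 + 0.15·0.0364 + 0.4·0.8634; P(strain 1) ≈ 0.0411, P(strain 2) ≈ 0.0149, P(strain 3) ≈ 0.9440
After 'present': normaliser = 0.15·0.0411 + 0.15·0.0149 + 0.4·0.9440; P(strain 1) ≈ 0.0160, P(strain 2) ≈ 0.0058, P(strain 3) ≈ 0.9782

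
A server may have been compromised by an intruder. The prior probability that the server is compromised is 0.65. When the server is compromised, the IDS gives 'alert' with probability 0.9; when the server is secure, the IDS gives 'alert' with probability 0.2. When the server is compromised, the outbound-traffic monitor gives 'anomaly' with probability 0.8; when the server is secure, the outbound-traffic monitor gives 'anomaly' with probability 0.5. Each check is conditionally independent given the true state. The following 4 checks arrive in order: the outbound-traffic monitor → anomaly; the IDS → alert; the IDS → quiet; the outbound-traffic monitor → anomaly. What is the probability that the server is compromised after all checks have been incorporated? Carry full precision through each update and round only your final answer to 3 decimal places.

0.728

After the outbound-traffic monitor='anomaly': P(compromised) = 0.8·0.6500 / (0.8·0.6500 + 0.5·0.3500) ≈ 0.7482
After the IDS='alert': P(compromised) = 0.9·0.7482 / (0.9·0.7482 + 0.2·0.2518) ≈ 0.9304
After the IDS='quiet': P(compromised) = 0.1·0.9304 / (0.1·0.9304 + 0.8·0.0696) ≈ 0.6257
After the outbound-traffic monitor='anomaly': P(compromised) = 0.8·0.6257 / (0.8·0.6257 + 0.5·0.3743) ≈ 0.7278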